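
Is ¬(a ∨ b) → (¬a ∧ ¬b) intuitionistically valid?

Yes

This is a constructively valid De Morgan direction (negated disjunction to conjunction of negations), which is intuitionistically derivable.
From ¬(a ∨ b): if a held then a ∨ b would, contradiction — so ¬a; similarly ¬b.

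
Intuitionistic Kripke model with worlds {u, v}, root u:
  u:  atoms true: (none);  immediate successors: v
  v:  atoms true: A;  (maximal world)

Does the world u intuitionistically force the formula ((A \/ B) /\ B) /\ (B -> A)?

u ||-/- ((A \/ B) /\ B) /\ (B -> A) since u fails (A \/ B) /\ B.

No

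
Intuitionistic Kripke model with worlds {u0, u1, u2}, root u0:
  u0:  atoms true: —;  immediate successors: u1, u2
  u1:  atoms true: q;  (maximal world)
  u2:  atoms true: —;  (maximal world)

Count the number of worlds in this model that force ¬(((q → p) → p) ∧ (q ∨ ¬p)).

1

u0: does not force it — u0 ⊮ ¬(((q → p) → p) ∧ (q ∨ ¬p)) since u1 is accessible from u0 and u1 ⊩ ((q → p) → p) ∧ (q ∨ ¬p).
u1: does not force it.
u2: forces it.
Worlds forcing the formula: {u2}.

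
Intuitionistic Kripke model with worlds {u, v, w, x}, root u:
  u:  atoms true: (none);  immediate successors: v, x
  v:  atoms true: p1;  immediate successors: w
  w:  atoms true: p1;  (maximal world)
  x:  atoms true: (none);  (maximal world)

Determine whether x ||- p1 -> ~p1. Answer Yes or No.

x ||- p1 -> ~p1 vacuously: no world accessible from x forces the antecedent p1.

Yes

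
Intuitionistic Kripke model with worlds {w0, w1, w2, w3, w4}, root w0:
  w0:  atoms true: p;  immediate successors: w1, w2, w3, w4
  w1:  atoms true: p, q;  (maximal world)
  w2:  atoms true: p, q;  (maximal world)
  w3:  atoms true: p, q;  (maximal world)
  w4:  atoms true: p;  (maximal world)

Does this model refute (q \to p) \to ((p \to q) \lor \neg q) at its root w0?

Yes

w0 \nVdash (q \to p) \to ((p \to q) \lor \neg q): already at w0 itself, w0 \Vdash q \to p but w0 \nVdash (p \to q) \lor \neg q.
w0 \nVdash (p \to q) \lor \neg q: neither disjunct is forced at w0.
w0 \nVdash p \to q: already at w0 itself, w0 \Vdash p but w0 \nVdash q.
w0 lacks atom q, so w0 \nVdash q.
So the root w0 does not force (q \to p) \to ((p \to q) \lor \neg q); the model is a countermodel.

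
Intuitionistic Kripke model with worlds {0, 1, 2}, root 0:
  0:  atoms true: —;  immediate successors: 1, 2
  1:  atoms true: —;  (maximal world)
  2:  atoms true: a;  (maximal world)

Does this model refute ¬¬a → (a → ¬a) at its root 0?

Yes

0 ⊮ ¬¬a → (a → ¬a): at the accessible world 2, 2 ⊩ ¬¬a but 2 ⊮ a → ¬a.
2 ⊮ a → ¬a: already at 2 itself, 2 ⊩ a but 2 ⊮ ¬a.
2 ⊮ ¬a since 2 is accessible from 2 and 2 ⊩ a.
So the root 0 does not force ¬¬a → (a → ¬a); the model is a countermodel.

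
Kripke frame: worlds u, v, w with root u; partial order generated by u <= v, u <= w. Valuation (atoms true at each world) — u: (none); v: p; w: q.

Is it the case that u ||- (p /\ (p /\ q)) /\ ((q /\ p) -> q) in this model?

u ||-/- (p /\ (p /\ q)) /\ ((q /\ p) -> q) since u fails p /\ (p /\ q).

No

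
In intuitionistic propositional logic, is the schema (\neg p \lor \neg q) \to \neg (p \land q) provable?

Yes

This is a constructively valid De Morgan direction (disjunction of negations to negated conjunction), which is intuitionistically derivable.
If \neg p holds at a world then no accessible world forces p, hence none forces p \land q; likewise for \neg q.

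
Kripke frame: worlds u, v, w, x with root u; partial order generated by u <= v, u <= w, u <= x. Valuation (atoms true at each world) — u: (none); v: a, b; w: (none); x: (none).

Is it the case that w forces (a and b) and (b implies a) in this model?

No

w does not force (a and b) and (b implies a) since w fails a and b.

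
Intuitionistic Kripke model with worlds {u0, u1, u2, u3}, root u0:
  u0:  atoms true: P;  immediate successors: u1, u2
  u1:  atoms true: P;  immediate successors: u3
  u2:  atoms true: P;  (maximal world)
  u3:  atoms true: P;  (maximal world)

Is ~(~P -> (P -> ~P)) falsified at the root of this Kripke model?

Yes

u0 ||-/- ~(~P -> (P -> ~P)) since u0 is accessible from u0 and u0 ||- ~P -> (P -> ~P).
u0 ||- ~P -> (P -> ~P) vacuously: no world accessible from u0 forces the antecedent ~P.
So the root u0 does not force ~(~P -> (P -> ~P)); the model is a countermodel.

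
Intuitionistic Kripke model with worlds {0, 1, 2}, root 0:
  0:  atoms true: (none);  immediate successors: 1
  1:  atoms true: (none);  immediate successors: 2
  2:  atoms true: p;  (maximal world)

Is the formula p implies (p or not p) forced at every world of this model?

0 forces p implies (p or not p): every world accessible from 0 that forces p (namely 2) also forces p or not p.
Since the root 0 forces p implies (p or not p) and forcing is persistent (monotone upward), every world forces it.

Yes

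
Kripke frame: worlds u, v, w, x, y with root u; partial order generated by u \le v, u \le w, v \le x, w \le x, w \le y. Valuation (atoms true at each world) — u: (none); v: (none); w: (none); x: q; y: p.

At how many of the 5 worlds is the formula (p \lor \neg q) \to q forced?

2

u: does not force it — u \nVdash (p \lor \neg q) \to q: at the accessible world y, y \Vdash p \lor \neg q but y \nVdash q.
v: forces it.
w: does not force it.
x: forces it.
y: does not force it.
Worlds forcing the formula: {v, x}.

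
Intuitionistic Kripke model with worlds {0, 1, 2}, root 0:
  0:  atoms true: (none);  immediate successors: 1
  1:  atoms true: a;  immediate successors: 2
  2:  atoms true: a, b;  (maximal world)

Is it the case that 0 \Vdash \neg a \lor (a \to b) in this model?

No

0 \nVdash \neg a \lor (a \to b): neither disjunct is forced at 0.
0 \nVdash \neg a since 1 is accessible from 0 and 1 \Vdash a.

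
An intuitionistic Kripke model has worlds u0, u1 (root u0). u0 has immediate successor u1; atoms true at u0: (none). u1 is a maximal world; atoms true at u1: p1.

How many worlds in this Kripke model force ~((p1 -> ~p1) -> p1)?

u0: does not force it — u0 ||-/- ~((p1 -> ~p1) -> p1) since u0 is accessible from u0 and u0 ||- (p1 -> ~p1) -> p1.
u1: does not force it — u1 ||-/- ~((p1 -> ~p1) -> p1) since u1 is accessible from u1 and u1 ||- (p1 -> ~p1) -> p1.
Worlds forcing the formula: { }.

0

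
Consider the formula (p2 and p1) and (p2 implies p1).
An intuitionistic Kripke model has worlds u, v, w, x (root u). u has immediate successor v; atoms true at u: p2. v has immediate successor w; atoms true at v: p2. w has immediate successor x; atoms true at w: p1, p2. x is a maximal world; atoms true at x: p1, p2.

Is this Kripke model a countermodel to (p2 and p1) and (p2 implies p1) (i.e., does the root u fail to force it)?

u does not force (p2 and p1) and (p2 implies p1) since u fails p2 and p1.
So the root u does not force (p2 and p1) and (p2 implies p1); the model is a countermodel.

Yes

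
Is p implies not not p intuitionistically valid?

This is double-negation introduction, which is intuitionistically derivable.
If a world forces p then every accessible world forces p (persistence), so none forces not p; hence not not p.

Yes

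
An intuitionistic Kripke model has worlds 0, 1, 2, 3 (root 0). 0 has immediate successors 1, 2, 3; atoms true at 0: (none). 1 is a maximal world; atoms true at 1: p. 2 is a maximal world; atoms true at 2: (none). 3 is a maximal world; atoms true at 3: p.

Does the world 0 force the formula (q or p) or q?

No

0 does not force (q or p) or q: neither disjunct is forced at 0.
0 does not force q or p: neither disjunct is forced at 0.
0 lacks atom q, so 0 does not force q.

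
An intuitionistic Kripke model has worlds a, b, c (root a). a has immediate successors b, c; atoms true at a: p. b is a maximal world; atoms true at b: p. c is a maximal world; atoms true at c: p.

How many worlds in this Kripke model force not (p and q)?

3

a: forces it.
b: forces it.
c: forces it.
Worlds forcing the formula: {a, b, c}.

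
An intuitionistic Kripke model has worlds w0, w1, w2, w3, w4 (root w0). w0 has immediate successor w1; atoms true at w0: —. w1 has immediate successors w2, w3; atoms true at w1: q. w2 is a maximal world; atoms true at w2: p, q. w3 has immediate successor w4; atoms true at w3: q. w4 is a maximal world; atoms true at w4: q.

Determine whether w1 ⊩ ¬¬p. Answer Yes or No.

No

w1 ⊮ ¬¬p since w3 is accessible from w1 and w3 ⊩ ¬p.
w3 ⊩ ¬p: no world accessible from w3 forces p.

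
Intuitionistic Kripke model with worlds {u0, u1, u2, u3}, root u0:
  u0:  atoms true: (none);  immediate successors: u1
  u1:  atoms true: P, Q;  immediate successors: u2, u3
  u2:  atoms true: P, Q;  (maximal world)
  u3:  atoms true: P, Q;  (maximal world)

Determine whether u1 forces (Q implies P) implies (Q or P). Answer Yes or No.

Yes

u1 forces (Q implies P) implies (Q or P): every world accessible from u1 that forces Q implies P (namely u1, u2, u3) also forces Q or P.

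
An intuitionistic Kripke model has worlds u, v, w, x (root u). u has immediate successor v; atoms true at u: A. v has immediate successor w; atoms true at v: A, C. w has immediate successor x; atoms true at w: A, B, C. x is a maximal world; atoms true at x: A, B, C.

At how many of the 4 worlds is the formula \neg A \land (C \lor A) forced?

u: does not force it — u \nVdash \neg A \land (C \lor A) since u fails \neg A.
v: does not force it — v \nVdash \neg A \land (C \lor A) since v fails \neg A.
w: does not force it — w \nVdash \neg A \land (C \lor A) since w fails \neg A.
x: does not force it.
Worlds forcing the formula: { }.

0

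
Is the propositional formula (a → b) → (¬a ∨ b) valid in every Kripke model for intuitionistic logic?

No

This is the material-implication-as-disjunction principle, which is not intuitionistically valid.
A Kripke countermodel: worlds w0, w1; order generated by w0 ≤ w1; atoms true at each world — w0:{}; w1:{a,b}.
w0 ⊮ (a → b) → (¬a ∨ b): already at w0 itself, w0 ⊩ a → b but w0 ⊮ ¬a ∨ b.
w0 ⊮ ¬a ∨ b: neither disjunct is forced at w0.
w0 ⊮ ¬a since w1 is accessible from w0 and w1 ⊩ a.
So the root w0 does not force the formula.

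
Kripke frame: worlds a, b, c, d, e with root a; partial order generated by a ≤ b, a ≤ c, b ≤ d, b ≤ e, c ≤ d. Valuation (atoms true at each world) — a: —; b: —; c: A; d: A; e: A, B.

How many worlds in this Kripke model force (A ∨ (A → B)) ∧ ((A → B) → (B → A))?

3

a: does not force it — a ⊮ (A ∨ (A → B)) ∧ ((A → B) → (B → A)) since a fails A ∨ (A → B).
b: does not force it — b ⊮ (A ∨ (A → B)) ∧ ((A → B) → (B → A)) since b fails A ∨ (A → B).
c: forces it.
d: forces it.
e: forces it.
Worlds forcing the formula: {c, d, e}.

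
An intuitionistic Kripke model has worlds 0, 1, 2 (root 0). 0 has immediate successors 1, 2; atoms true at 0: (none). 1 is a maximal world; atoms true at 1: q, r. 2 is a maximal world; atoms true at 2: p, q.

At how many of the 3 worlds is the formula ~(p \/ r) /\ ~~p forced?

0

0: does not force it — 0 ||-/- ~(p \/ r) /\ ~~p since 0 fails ~(p \/ r).
1: does not force it — 1 ||-/- ~(p \/ r) /\ ~~p since 1 fails ~(p \/ r).
2: does not force it.
Worlds forcing the formula: { }.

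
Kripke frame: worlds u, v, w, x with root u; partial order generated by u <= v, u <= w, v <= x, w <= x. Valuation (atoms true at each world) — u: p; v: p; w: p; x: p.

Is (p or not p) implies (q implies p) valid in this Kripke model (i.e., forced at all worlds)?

u forces (p or not p) implies (q implies p): every world accessible from u that forces p or not p (namely u, v, w, x) also forces q implies p.
Since the root u forces (p or not p) implies (q implies p) and forcing is persistent (monotone upward), every world forces it.

Yes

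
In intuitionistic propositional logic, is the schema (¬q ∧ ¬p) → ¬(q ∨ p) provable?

This is a constructively valid De Morgan direction (conjunction of negations to negated disjunction), which is intuitionistically derivable.
If both ¬q and ¬p hold at a world, no accessible world forces q or forces p, so none forces q ∨ p.

Yes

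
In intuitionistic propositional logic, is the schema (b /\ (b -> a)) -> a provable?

This is modus ponens in implicational form, which is intuitionistically derivable.
If a world forces b and b -> a, then applying the implication at that world (which is accessible from itself) gives a.

Yes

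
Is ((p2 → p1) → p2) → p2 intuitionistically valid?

No

This is Peirce's law, which is not intuitionistically valid.
A Kripke countermodel: worlds s0, s1; order generated by s0 ≤ s1; atoms true at each world — s0:{}; s1:{p2}.
s0 ⊮ ((p2 → p1) → p2) → p2: already at s0 itself, s0 ⊩ (p2 → p1) → p2 but s0 ⊮ p2.
s0 lacks atom p2, so s0 ⊮ p2.
So the root s0 does not force the formula.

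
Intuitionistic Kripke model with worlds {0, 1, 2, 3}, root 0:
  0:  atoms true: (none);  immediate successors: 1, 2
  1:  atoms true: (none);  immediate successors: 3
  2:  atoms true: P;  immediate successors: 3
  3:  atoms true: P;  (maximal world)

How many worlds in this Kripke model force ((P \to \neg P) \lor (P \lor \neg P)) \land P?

2

0: does not force it — 0 \nVdash ((P \to \neg P) \lor (P \lor \neg P)) \land P since 0 fails (P \to \neg P) \lor (P \lor \neg P).
1: does not force it — 1 \nVdash ((P \to \neg P) \lor (P \lor \neg P)) \land P since 1 fails (P \to \neg P) \lor (P \lor \neg P).
2: forces it.
3: forces it.
Worlds forcing the formula: {2, 3}.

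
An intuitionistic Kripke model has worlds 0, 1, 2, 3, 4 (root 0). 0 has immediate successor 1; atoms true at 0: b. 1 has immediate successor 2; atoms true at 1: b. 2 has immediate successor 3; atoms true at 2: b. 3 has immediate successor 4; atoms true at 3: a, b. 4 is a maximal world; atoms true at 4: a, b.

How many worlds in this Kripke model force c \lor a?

2

0: does not force it — 0 \nVdash c \lor a: neither disjunct is forced at 0.
1: does not force it — 1 \nVdash c \lor a: neither disjunct is forced at 1.
2: does not force it — 2 \nVdash c \lor a: neither disjunct is forced at 2.
3: forces it.
4: forces it.
Worlds forcing the formula: {3, 4}.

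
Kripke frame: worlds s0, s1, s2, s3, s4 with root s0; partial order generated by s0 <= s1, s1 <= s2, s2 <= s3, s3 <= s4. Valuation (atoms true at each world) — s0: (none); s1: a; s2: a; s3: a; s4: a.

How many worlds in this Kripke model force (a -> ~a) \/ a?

4

s0: does not force it — s0 ||-/- (a -> ~a) \/ a: neither disjunct is forced at s0.
s1: forces it.
s2: forces it.
s3: forces it.
s4: forces it.
Worlds forcing the formula: {s1, s2, s3, s4}.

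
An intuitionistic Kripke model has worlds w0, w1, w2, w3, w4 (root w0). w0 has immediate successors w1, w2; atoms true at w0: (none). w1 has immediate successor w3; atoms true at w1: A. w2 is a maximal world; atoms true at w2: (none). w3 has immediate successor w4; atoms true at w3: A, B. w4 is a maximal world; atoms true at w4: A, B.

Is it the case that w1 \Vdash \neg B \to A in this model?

Yes

w1 \Vdash \neg B \to A vacuously: no world accessible from w1 forces the antecedent \neg B.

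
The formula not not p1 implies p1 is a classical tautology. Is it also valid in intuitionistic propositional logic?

No

This is double-negation elimination, which is not intuitionistically valid.
A Kripke countermodel: worlds 0, 1; order generated by 0 <= 1; atoms true at each world — 0:{}; 1:{p1}.
0 does not force not not p1 implies p1: already at 0 itself, 0 forces not not p1 but 0 does not force p1.
0 lacks atom p1, so 0 does not force p1.
So the root 0 does not force the formula.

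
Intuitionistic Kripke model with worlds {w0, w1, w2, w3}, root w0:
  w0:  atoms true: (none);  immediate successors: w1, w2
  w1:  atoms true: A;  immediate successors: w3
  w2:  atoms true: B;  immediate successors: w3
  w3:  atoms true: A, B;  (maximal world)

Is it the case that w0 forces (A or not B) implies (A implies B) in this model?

No

w0 does not force (A or not B) implies (A implies B): at the accessible world w1, w1 forces A or not B but w1 does not force A implies B.
w1 does not force A implies B: already at w1 itself, w1 forces A but w1 does not force B.
w1 lacks atom B, so w1 does not force B.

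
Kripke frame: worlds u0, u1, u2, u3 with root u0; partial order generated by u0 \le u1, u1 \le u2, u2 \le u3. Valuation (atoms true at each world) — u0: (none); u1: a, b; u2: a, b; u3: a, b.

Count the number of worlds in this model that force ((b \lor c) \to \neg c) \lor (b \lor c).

u0: forces it.
u1: forces it.
u2: forces it.
u3: forces it.
Worlds forcing the formula: {u0, u1, u2, u3}.

4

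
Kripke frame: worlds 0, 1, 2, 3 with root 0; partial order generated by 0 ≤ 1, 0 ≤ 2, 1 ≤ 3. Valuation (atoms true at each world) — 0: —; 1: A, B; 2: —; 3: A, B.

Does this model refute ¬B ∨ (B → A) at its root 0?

No

0 ⊩ ¬B ∨ (B → A) via the disjunct B → A.
So the root 0 forces ¬B ∨ (B → A); the model is not a countermodel.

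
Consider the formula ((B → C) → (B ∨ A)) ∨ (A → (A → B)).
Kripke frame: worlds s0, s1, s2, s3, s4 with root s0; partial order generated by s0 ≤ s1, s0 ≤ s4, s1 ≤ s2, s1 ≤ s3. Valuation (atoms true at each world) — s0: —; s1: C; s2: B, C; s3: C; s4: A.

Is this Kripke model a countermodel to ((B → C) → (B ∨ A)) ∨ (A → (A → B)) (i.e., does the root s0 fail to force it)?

Yes

s0 ⊮ ((B → C) → (B ∨ A)) ∨ (A → (A → B)): neither disjunct is forced at s0.
s0 ⊮ (B → C) → (B ∨ A): already at s0 itself, s0 ⊩ B → C but s0 ⊮ B ∨ A.
s0 ⊮ B ∨ A: neither disjunct is forced at s0.
s0 lacks atom B, so s0 ⊮ B.
So the root s0 does not force ((B → C) → (B ∨ A)) ∨ (A → (A → B)); the model is a countermodel.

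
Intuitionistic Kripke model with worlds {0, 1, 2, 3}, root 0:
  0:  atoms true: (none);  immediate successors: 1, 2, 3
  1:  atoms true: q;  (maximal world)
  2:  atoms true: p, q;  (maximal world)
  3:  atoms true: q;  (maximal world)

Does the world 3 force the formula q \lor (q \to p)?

Yes

3 \Vdash q \lor (q \to p) via the disjunct q.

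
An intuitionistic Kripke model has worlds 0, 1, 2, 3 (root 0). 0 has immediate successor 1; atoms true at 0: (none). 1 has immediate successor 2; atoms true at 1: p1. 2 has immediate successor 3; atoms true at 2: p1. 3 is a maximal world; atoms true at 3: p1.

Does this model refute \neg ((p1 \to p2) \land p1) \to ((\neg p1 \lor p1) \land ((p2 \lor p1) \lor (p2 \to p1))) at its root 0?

0 \nVdash \neg ((p1 \to p2) \land p1) \to ((\neg p1 \lor p1) \land ((p2 \lor p1) \lor (p2 \to p1))): already at 0 itself, 0 \Vdash \neg ((p1 \to p2) \land p1) but 0 \nVdash (\neg p1 \lor p1) \land ((p2 \lor p1) \lor (p2 \to p1)).
0 \nVdash (\neg p1 \lor p1) \land ((p2 \lor p1) \lor (p2 \to p1)) since 0 fails \neg p1 \lor p1.
So the root 0 does not force \neg ((p1 \to p2) \land p1) \to ((\neg p1 \lor p1) \land ((p2 \lor p1) \lor (p2 \to p1))); the model is a countermodel.

Yes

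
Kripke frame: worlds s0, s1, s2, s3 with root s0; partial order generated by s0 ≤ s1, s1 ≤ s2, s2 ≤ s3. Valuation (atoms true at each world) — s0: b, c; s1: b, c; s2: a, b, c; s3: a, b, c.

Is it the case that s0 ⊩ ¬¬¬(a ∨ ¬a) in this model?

No

s0 ⊮ ¬¬¬(a ∨ ¬a) since s0 is accessible from s0 and s0 ⊩ ¬¬(a ∨ ¬a).
s0 ⊩ ¬¬(a ∨ ¬a): no world accessible from s0 forces ¬(a ∨ ¬a).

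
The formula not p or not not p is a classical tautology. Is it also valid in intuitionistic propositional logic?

This is the weak law of excluded middle, which is not intuitionistically valid.
A Kripke countermodel: worlds 0, 1, 2; order generated by 0 <= 1, 0 <= 2; atoms true at each world — 0:{}; 1:{p}; 2:{}.
0 does not force not p or not not p: neither disjunct is forced at 0.
0 does not force not p since 1 is accessible from 0 and 1 forces p.
So the root 0 does not force the formula.

No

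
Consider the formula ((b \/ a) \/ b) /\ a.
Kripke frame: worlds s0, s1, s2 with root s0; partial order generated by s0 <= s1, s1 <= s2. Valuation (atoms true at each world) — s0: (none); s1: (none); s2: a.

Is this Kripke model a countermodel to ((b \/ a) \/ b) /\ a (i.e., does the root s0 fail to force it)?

s0 ||-/- ((b \/ a) \/ b) /\ a since s0 fails (b \/ a) \/ b.
So the root s0 does not force ((b \/ a) \/ b) /\ a; the model is a countermodel.

Yes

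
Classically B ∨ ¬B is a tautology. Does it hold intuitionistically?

This is the law of excluded middle, which is not intuitionistically valid.
A Kripke countermodel: worlds u0, u1; order generated by u0 ≤ u1; atoms true at each world — u0:{}; u1:{B}.
u0 ⊮ B ∨ ¬B: neither disjunct is forced at u0.
u0 lacks atom B, so u0 ⊮ B.
So the root u0 does not force the formula.

No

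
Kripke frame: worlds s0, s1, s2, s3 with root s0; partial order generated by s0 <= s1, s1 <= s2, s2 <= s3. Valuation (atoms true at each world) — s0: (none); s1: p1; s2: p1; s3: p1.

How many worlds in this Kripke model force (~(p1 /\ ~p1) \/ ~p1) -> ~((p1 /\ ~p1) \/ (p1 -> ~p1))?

s0: forces it.
s1: forces it.
s2: forces it.
s3: forces it.
Worlds forcing the formula: {s0, s1, s2, s3}.

4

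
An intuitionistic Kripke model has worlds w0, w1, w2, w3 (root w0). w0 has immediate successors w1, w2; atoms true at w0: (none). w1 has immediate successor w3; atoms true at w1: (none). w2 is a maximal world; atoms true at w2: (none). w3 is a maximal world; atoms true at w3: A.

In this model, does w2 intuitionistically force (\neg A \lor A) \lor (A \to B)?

Yes

w2 \Vdash (\neg A \lor A) \lor (A \to B) via the disjunct \neg A \lor A.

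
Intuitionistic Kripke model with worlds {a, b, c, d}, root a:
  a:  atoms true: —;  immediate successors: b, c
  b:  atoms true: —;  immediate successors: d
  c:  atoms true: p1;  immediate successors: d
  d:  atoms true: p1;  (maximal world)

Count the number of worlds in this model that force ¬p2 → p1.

a: does not force it — a ⊮ ¬p2 → p1: already at a itself, a ⊩ ¬p2 but a ⊮ p1.
b: does not force it — b ⊮ ¬p2 → p1: already at b itself, b ⊩ ¬p2 but b ⊮ p1.
c: forces it.
d: forces it.
Worlds forcing the formula: {c, d}.

2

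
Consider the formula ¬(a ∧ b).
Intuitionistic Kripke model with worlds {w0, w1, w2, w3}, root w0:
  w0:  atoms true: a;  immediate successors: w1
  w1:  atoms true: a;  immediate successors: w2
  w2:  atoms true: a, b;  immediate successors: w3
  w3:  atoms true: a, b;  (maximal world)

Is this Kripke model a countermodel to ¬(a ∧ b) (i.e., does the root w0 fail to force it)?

Yes

w0 ⊮ ¬(a ∧ b) since w2 is accessible from w0 and w2 ⊩ a ∧ b.
w2 ⊩ a ∧ b since w2 forces both conjuncts.
So the root w0 does not force ¬(a ∧ b); the model is a countermodel.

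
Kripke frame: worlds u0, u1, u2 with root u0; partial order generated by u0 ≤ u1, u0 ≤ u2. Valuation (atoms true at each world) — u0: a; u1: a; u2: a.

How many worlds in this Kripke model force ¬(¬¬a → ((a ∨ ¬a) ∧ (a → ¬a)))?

3

u0: forces it.
u1: forces it.
u2: forces it.
Worlds forcing the formula: {u0, u1, u2}.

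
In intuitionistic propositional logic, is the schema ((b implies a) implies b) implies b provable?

No

This is Peirce's law, which is not intuitionistically valid.
A Kripke countermodel: worlds u, v; order generated by u <= v; atoms true at each world — u:{}; v:{b}.
u does not force ((b implies a) implies b) implies b: already at u itself, u forces (b implies a) implies b but u does not force b.
u lacks atom b, so u does not force b.
So the root u does not force the formula.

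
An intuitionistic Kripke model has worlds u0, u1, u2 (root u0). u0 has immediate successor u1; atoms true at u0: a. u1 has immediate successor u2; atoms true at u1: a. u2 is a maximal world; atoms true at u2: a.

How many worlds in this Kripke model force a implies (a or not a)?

u0: forces it.
u1: forces it.
u2: forces it.
Worlds forcing the formula: {u0, u1, u2}.

3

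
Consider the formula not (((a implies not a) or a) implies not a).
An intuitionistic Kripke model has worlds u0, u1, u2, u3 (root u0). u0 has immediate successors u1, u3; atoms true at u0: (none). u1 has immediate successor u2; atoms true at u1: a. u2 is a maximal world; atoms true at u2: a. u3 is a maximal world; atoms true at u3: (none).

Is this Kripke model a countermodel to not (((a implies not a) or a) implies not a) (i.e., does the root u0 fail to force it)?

Yes

u0 does not force not (((a implies not a) or a) implies not a) since u3 is accessible from u0 and u3 forces ((a implies not a) or a) implies not a.
u3 forces ((a implies not a) or a) implies not a: every world accessible from u3 that forces (a implies not a) or a (namely u3) also forces not a.
So the root u0 does not force not (((a implies not a) or a) implies not a); the model is a countermodel.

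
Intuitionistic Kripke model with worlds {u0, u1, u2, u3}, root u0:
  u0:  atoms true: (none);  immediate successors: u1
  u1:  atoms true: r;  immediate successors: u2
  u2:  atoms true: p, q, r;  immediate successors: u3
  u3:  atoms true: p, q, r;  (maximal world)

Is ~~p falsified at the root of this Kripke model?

u0 ||- ~~p: no world accessible from u0 forces ~p.
So the root u0 forces ~~p; the model is not a countermodel.

No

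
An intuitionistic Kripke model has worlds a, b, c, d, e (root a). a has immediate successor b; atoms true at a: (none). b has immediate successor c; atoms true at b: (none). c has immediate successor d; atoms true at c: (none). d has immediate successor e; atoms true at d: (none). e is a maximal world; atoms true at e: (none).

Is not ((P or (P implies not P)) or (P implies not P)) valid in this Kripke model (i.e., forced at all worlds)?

No

Not every world: a does not force not ((P or (P implies not P)) or (P implies not P)).
a does not force not ((P or (P implies not P)) or (P implies not P)) since a is accessible from a and a forces (P or (P implies not P)) or (P implies not P).
a forces (P or (P implies not P)) or (P implies not P) via the disjunct P or (P implies not P).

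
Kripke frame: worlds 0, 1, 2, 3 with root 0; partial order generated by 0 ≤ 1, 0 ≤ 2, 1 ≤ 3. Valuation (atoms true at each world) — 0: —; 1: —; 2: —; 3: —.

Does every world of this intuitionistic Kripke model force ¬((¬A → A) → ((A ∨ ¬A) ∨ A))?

Not every world: 0 ⊮ ¬((¬A → A) → ((A ∨ ¬A) ∨ A)).
0 ⊮ ¬((¬A → A) → ((A ∨ ¬A) ∨ A)) since 0 is accessible from 0 and 0 ⊩ (¬A → A) → ((A ∨ ¬A) ∨ A).
0 ⊩ (¬A → A) → ((A ∨ ¬A) ∨ A) vacuously: no world accessible from 0 forces the antecedent ¬A → A.

No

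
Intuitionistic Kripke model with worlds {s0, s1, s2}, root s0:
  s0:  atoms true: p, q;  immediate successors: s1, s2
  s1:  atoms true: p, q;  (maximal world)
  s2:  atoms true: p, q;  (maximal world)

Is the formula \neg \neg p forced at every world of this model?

Yes

s0 \Vdash \neg \neg p: no world accessible from s0 forces \neg p.
Since the root s0 forces \neg \neg p and forcing is persistent (monotone upward), every world forces it.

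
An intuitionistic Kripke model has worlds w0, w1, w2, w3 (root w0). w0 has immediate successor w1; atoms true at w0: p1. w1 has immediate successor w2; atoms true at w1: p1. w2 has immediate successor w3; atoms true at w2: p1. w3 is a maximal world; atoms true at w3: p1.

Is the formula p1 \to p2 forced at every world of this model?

No

Not every world: w0 \nVdash p1 \to p2.
w0 \nVdash p1 \to p2: already at w0 itself, w0 \Vdash p1 but w0 \nVdash p2.
w0 lacks atom p2, so w0 \nVdash p2.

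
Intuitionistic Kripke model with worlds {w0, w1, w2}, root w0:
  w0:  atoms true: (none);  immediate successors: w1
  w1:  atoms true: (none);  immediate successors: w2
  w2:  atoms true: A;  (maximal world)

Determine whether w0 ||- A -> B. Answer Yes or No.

No

w0 ||-/- A -> B: at the accessible world w2, w2 ||- A but w2 ||-/- B.
w2 lacks atom B, so w2 ||-/- B.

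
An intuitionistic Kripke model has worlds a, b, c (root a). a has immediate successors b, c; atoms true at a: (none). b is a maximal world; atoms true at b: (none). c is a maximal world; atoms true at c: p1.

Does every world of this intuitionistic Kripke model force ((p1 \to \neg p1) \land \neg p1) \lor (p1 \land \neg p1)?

Not every world: a \nVdash ((p1 \to \neg p1) \land \neg p1) \lor (p1 \land \neg p1).
a \nVdash ((p1 \to \neg p1) \land \neg p1) \lor (p1 \land \neg p1): neither disjunct is forced at a.
a \nVdash (p1 \to \neg p1) \land \neg p1 since a fails p1 \to \neg p1.

No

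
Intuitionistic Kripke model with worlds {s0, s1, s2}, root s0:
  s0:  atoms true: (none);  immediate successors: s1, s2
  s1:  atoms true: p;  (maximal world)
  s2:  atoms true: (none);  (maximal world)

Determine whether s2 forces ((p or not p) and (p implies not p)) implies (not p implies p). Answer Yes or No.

s2 does not force ((p or not p) and (p implies not p)) implies (not p implies p): already at s2 itself, s2 forces (p or not p) and (p implies not p) but s2 does not force not p implies p.
s2 does not force not p implies p: already at s2 itself, s2 forces not p but s2 does not force p.
s2 lacks atom p, so s2 does not force p.

No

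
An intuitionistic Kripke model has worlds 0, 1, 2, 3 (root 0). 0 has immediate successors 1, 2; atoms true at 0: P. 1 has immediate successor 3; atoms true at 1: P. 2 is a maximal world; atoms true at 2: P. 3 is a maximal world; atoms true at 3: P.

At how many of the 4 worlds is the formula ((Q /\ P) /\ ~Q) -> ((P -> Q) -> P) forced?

4

0: forces it.
1: forces it.
2: forces it.
3: forces it.
Worlds forcing the formula: {0, 1, 2, 3}.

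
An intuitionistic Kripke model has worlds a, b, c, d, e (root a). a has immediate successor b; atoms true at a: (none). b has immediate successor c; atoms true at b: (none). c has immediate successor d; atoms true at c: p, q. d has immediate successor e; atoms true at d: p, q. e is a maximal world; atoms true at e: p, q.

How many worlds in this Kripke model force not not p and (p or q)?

a: does not force it — a does not force not not p and (p or q) since a fails p or q.
b: does not force it — b does not force not not p and (p or q) since b fails p or q.
c: forces it.
d: forces it.
e: forces it.
Worlds forcing the formula: {c, d, e}.

3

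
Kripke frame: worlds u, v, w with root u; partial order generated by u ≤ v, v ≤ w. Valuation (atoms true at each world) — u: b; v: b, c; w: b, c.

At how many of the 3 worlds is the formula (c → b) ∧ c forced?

u: does not force it — u ⊮ (c → b) ∧ c since u fails c.
v: forces it.
w: forces it.
Worlds forcing the formula: {v, w}.

2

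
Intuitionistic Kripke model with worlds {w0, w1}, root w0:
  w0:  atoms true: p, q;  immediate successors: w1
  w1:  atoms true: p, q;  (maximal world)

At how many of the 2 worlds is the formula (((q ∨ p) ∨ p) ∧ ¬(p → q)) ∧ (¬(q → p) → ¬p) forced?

0

w0: does not force it — w0 ⊮ (((q ∨ p) ∨ p) ∧ ¬(p → q)) ∧ (¬(q → p) → ¬p) since w0 fails ((q ∨ p) ∨ p) ∧ ¬(p → q).
w1: does not force it — w1 ⊮ (((q ∨ p) ∨ p) ∧ ¬(p → q)) ∧ (¬(q → p) → ¬p) since w1 fails ((q ∨ p) ∨ p) ∧ ¬(p → q).
Worlds forcing the formula: { }.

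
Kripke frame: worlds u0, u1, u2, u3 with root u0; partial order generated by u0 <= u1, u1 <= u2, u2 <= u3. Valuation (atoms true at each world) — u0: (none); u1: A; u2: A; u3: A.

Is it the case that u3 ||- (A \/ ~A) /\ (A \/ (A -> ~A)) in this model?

Yes

u3 ||- (A \/ ~A) /\ (A \/ (A -> ~A)) since u3 forces both conjuncts.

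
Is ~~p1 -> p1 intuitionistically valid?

This is double-negation elimination, which is not intuitionistically valid.
A Kripke countermodel: worlds u0, u1; order generated by u0 <= u1; atoms true at each world — u0:{}; u1:{p1}.
u0 ||-/- ~~p1 -> p1: already at u0 itself, u0 ||- ~~p1 but u0 ||-/- p1.
u0 lacks atom p1, so u0 ||-/- p1.
So the root u0 does not force the formula.

No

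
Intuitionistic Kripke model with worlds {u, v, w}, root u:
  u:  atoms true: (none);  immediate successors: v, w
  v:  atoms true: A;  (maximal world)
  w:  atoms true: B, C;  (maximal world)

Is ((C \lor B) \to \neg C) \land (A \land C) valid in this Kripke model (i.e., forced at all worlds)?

No

Not every world: u \nVdash ((C \lor B) \to \neg C) \land (A \land C).
u \nVdash ((C \lor B) \to \neg C) \land (A \land C) since u fails (C \lor B) \to \neg C.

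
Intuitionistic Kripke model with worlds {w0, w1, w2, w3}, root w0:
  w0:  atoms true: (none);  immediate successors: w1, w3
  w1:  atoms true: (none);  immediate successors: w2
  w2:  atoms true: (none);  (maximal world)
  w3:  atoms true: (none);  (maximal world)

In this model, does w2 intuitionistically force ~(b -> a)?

w2 ||-/- ~(b -> a) since w2 is accessible from w2 and w2 ||- b -> a.
w2 ||- b -> a vacuously: no world accessible from w2 forces the antecedent b.

No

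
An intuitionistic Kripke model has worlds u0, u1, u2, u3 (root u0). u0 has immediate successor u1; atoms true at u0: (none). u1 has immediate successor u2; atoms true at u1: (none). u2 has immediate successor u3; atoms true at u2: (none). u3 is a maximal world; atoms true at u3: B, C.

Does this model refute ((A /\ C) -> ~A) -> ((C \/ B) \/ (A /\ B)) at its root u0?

Yes

u0 ||-/- ((A /\ C) -> ~A) -> ((C \/ B) \/ (A /\ B)): already at u0 itself, u0 ||- (A /\ C) -> ~A but u0 ||-/- (C \/ B) \/ (A /\ B).
u0 ||-/- (C \/ B) \/ (A /\ B): neither disjunct is forced at u0.
u0 ||-/- C \/ B: neither disjunct is forced at u0.
u0 lacks atom C, so u0 ||-/- C.
So the root u0 does not force ((A /\ C) -> ~A) -> ((C \/ B) \/ (A /\ B)); the model is a countermodel.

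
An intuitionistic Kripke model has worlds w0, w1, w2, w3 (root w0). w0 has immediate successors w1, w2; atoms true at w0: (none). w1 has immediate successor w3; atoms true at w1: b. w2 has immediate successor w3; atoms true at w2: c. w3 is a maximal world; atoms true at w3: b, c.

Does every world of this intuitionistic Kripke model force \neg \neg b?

w0 \Vdash \neg \neg b: no world accessible from w0 forces \neg b.
Since the root w0 forces \neg \neg b and forcing is persistent (monotone upward), every world forces it.

Yes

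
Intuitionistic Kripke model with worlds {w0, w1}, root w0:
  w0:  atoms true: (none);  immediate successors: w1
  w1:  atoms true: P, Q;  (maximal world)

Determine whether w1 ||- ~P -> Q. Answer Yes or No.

w1 ||- ~P -> Q vacuously: no world accessible from w1 forces the antecedent ~P.

Yes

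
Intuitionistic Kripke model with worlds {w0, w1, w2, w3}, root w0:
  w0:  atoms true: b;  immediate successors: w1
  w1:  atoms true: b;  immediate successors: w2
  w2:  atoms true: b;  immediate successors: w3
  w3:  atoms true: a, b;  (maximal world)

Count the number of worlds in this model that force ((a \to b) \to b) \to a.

1

w0: does not force it — w0 \nVdash ((a \to b) \to b) \to a: already at w0 itself, w0 \Vdash (a \to b) \to b but w0 \nVdash a.
w1: does not force it — w1 \nVdash ((a \to b) \to b) \to a: already at w1 itself, w1 \Vdash (a \to b) \to b but w1 \nVdash a.
w2: does not force it.
w3: forces it.
Worlds forcing the formula: {w3}.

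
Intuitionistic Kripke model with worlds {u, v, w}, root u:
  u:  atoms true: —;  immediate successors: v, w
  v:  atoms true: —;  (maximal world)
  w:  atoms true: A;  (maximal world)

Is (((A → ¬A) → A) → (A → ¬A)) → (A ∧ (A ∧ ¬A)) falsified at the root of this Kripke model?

u ⊮ (((A → ¬A) → A) → (A → ¬A)) → (A ∧ (A ∧ ¬A)): at the accessible world v, v ⊩ ((A → ¬A) → A) → (A → ¬A) but v ⊮ A ∧ (A ∧ ¬A).
v ⊮ A ∧ (A ∧ ¬A) since v fails A.
So the root u does not force (((A → ¬A) → A) → (A → ¬A)) → (A ∧ (A ∧ ¬A)); the model is a countermodel.

Yes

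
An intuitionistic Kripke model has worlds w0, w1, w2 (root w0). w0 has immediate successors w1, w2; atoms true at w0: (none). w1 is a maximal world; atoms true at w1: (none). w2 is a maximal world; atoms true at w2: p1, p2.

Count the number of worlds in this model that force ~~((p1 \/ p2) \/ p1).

w0: does not force it — w0 ||-/- ~~((p1 \/ p2) \/ p1) since w1 is accessible from w0 and w1 ||- ~((p1 \/ p2) \/ p1).
w1: does not force it — w1 ||-/- ~~((p1 \/ p2) \/ p1) since w1 is accessible from w1 and w1 ||- ~((p1 \/ p2) \/ p1).
w2: forces it.
Worlds forcing the formula: {w2}.

1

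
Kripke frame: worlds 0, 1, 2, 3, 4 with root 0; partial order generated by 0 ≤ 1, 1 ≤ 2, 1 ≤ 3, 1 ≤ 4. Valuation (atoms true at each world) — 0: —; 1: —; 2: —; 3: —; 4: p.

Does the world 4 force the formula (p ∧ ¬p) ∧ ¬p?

No

4 ⊮ (p ∧ ¬p) ∧ ¬p since 4 fails p ∧ ¬p.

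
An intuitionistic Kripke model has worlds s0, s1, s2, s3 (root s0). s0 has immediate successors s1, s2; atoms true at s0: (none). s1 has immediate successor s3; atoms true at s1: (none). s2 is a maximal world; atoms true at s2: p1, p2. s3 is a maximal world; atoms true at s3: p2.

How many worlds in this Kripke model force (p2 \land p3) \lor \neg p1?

s0: does not force it — s0 \nVdash (p2 \land p3) \lor \neg p1: neither disjunct is forced at s0.
s1: forces it.
s2: does not force it.
s3: forces it.
Worlds forcing the formula: {s1, s3}.

2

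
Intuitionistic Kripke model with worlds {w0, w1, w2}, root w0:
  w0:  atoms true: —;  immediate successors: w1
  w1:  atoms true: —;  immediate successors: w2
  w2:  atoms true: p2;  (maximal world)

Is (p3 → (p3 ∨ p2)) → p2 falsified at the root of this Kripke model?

w0 ⊮ (p3 → (p3 ∨ p2)) → p2: already at w0 itself, w0 ⊩ p3 → (p3 ∨ p2) but w0 ⊮ p2.
w0 lacks atom p2, so w0 ⊮ p2.
So the root w0 does not force (p3 → (p3 ∨ p2)) → p2; the model is a countermodel.

Yes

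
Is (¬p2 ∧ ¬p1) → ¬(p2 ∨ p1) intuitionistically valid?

This is a constructively valid De Morgan direction (conjunction of negations to negated disjunction), which is intuitionistically derivable.
If both ¬p2 and ¬p1 hold at a world, no accessible world forces p2 or forces p1, so none forces p2 ∨ p1.

Yes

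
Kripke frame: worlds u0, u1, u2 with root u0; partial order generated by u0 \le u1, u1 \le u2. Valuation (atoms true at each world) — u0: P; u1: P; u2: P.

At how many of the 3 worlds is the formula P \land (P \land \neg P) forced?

0

u0: does not force it — u0 \nVdash P \land (P \land \neg P) since u0 fails P \land \neg P.
u1: does not force it — u1 \nVdash P \land (P \land \neg P) since u1 fails P \land \neg P.
u2: does not force it — u2 \nVdash P \land (P \land \neg P) since u2 fails P \land \neg P.
Worlds forcing the formula: { }.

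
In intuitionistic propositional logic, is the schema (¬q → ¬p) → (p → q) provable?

This is the converse of contraposition, which is not intuitionistically valid.
A Kripke countermodel: worlds 0, 1; order generated by 0 ≤ 1; atoms true at each world — 0:{p}; 1:{p,q}.
0 ⊮ (¬q → ¬p) → (p → q): already at 0 itself, 0 ⊩ ¬q → ¬p but 0 ⊮ p → q.
0 ⊮ p → q: already at 0 itself, 0 ⊩ p but 0 ⊮ q.
0 lacks atom q, so 0 ⊮ q.
So the root 0 does not force the formula.

No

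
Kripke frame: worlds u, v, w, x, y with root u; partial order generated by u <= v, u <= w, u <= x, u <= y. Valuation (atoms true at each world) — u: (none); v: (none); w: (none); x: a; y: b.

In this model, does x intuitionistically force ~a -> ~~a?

x ||- ~a -> ~~a vacuously: no world accessible from x forces the antecedent ~a.

Yes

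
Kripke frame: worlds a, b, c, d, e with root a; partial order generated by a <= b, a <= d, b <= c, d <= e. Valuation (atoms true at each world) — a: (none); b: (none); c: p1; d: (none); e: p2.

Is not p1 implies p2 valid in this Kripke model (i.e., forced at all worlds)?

Not every world: a does not force not p1 implies p2.
a does not force not p1 implies p2: at the accessible world d, d forces not p1 but d does not force p2.
d lacks atom p2, so d does not force p2.

No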